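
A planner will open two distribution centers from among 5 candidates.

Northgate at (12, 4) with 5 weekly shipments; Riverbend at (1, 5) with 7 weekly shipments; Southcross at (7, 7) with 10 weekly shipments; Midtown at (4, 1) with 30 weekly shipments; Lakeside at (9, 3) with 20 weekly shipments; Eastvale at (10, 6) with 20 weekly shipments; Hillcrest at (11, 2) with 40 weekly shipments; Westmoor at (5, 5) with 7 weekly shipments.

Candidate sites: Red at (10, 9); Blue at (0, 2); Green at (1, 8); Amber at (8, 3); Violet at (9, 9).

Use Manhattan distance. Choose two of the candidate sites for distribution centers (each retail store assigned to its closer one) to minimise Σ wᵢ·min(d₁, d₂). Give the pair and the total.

Evaluate every pair (each demand assigned to the nearer of the two):
  {Blue, Amber}: total = 568
  {Green, Amber}: total = 591
  {Red, Amber}: total = 593
  {Amber, Violet}: total = 603
  {Red, Blue}: total = 839
  {Blue, Violet}: total = 874
  {Red, Green}: total = 975
  {Green, Violet}: total = 1010
  {Red, Violet}: total = 1105
  {Blue, Green}: total = 1220
Best pair: {Blue, Amber} with total 568.

{Blue, Amber}, total 568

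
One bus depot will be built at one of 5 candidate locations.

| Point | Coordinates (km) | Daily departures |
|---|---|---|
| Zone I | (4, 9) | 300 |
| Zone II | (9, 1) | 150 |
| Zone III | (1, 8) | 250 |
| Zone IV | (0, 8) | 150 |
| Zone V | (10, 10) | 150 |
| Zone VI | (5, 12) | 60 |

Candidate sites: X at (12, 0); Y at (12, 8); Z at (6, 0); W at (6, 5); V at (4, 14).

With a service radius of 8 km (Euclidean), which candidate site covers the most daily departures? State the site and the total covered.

W, covering 1060

Coverage radius r = 8 km; a point is covered iff (Δx)²+(Δy)² ≤ 8² = 64.
  X (12, 0): covers {Zone II} → 150
  Y (12, 8): covers {Zone II, Zone V} → 300
  Z (6, 0): covers {Zone II} → 150
  W (6, 5): covers {Zone I, Zone II, Zone III, Zone IV, Zone V, Zone VI} → 1060
  V (4, 14): covers {Zone I, Zone III, Zone IV, Zone V, Zone VI} → 910
Maximum coverage at W: 1060 daily departures.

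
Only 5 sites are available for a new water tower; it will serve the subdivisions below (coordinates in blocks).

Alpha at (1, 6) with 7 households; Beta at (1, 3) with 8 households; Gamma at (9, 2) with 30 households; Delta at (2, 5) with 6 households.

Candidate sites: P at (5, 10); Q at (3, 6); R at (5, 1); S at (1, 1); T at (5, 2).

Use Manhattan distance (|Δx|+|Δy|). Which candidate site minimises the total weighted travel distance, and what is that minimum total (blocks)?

Total weighted distance at each candidate:
  P (5, 10): total = 552
  Q (3, 6): total = 366
  R (5, 1): total = 303
  S (1, 1): total = 351
  T (5, 2): total = 252
Minimum is at T with total 252 blocks.

T, total 252 blocks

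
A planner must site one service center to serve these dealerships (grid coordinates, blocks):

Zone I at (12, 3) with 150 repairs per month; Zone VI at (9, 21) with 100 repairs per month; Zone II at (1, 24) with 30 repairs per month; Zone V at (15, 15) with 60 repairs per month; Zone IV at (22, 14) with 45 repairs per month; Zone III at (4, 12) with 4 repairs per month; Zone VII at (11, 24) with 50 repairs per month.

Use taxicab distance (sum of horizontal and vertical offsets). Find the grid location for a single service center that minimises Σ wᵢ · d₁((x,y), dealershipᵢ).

(12, 15)

Manhattan distance separates: Σwᵢ(|x−xᵢ|+|y−yᵢ|) = Σwᵢ|x−xᵢ| + Σwᵢ|y−yᵢ|, so x and y are optimised independently as 1-D weighted medians.
Total weight W = 439; half = 219.5.
x-coordinate, sorted with cumulative weight:
  x=1 (Zone II, w=30) cum 30
  x=4 (Zone III, w=4) cum 34
  x=9 (Zone VI, w=100) cum 134
  x=11 (Zone VII, w=50) cum 184
  x=12 (Zone I, w=150) cum 334  ← median
  x=15 (Zone V, w=60) cum 394
  x=22 (Zone IV, w=45) cum 439
⇒ x* = 12
y-coordinate, sorted with cumulative weight:
  y=3 (Zone I, w=150) cum 150
  y=12 (Zone III, w=4) cum 154
  y=14 (Zone IV, w=45) cum 199
  y=15 (Zone V, w=60) cum 259  ← median
  y=21 (Zone VI, w=100) cum 359
  y=24 (Zone II, w=30) cum 389
  y=24 (Zone VII, w=50) cum 439
⇒ y* = 15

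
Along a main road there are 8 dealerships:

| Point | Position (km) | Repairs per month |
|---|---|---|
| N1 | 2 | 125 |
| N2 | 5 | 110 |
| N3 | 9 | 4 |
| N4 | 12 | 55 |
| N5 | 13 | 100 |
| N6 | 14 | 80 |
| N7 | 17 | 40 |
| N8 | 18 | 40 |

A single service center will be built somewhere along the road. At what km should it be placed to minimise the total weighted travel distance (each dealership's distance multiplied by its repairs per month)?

x = 12

For a sum of weighted absolute distances on a line, the optimum is the weighted median (not the mean). Total weight W = 554; half-weight = 277.
Sort by position and accumulate weight:
  km 2 (N1, w=125) → cum 125
  km 5 (N2, w=110) → cum 235
  km 9 (N3, w=4) → cum 239
  km 12 (N4, w=55) → cum 294  ≥ 277 → median here
  km 13 (N5, w=100) → cum 394
  km 14 (N6, w=80) → cum 474
  km 17 (N7, w=40) → cum 514
  km 18 (N8, w=40) → cum 554
Optimal location: km 12.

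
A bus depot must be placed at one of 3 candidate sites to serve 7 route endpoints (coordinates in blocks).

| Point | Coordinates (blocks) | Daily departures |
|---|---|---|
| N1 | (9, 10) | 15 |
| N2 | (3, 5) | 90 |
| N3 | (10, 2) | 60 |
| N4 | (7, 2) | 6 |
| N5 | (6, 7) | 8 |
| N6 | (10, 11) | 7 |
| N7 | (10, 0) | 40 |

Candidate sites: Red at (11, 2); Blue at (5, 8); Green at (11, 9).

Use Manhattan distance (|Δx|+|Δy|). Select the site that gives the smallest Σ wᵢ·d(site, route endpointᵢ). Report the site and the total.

Red, total 1494 blocks

Total weighted distance at each candidate:
  Red (11, 2): total = 1494
  Blue (5, 8): total = 1840
  Green (11, 9): total = 2148
Minimum is at Red with total 1494 blocks.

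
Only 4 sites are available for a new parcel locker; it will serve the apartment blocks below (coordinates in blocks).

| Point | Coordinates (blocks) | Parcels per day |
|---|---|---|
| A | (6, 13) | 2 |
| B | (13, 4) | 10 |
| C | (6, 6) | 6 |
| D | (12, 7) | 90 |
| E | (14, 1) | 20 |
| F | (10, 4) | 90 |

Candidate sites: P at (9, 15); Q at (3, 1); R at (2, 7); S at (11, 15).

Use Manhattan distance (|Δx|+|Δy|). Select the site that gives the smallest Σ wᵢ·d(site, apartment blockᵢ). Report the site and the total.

Total weighted distance at each candidate:
  P (9, 15): total = 2682
  Q (3, 1): total = 2678
  R (2, 7): total = 2440
  S (11, 15): total = 2458
Minimum is at R with total 2440 blocks.

R, total 2440 blocks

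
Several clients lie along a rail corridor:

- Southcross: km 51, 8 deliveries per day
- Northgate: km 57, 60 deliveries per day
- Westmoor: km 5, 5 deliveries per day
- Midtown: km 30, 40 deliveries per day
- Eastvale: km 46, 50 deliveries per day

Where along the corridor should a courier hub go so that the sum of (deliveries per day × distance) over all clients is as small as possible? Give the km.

For a sum of weighted absolute distances on a line, the optimum is the weighted median (not the mean). Total weight W = 163; half-weight = 81.5.
Sort by position and accumulate weight:
  km 5 (Westmoor, w=5) → cum 5
  km 30 (Midtown, w=40) → cum 45
  km 46 (Eastvale, w=50) → cum 95  ≥ 81.5 → median here
  km 51 (Southcross, w=8) → cum 103
  km 57 (Northgate, w=60) → cum 163
Optimal location: km 46.

x = 46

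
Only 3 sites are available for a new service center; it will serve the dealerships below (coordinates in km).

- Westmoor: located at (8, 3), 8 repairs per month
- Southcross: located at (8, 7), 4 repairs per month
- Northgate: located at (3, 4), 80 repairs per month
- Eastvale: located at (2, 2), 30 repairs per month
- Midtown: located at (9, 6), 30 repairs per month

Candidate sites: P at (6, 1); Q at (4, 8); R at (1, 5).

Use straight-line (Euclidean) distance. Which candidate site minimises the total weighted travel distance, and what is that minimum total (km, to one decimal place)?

R, total 603.0 km

Total weighted distance at each candidate:
  P (6, 1): total = 686.0
  Q (4, 8): total = 748.9
  R (1, 5): total = 603.0
Minimum is at R with total 603.0 km.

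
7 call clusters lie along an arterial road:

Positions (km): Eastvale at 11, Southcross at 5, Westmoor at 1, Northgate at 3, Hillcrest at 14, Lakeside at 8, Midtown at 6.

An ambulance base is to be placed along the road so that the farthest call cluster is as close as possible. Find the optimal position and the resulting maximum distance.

The 1-center on a line is the midpoint of the two extreme points: leftmost at 1, rightmost at 14.
Optimal location = (1 + 14)/2 = 7.5; maximum distance = (14 − 1)/2 = 6.5.

location 7.5, max distance 6.5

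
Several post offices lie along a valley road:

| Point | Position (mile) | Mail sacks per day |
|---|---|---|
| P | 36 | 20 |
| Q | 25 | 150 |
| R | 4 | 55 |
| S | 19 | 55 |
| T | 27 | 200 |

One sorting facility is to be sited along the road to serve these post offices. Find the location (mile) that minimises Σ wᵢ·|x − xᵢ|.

For a sum of weighted absolute distances on a line, the optimum is the weighted median (not the mean). Total weight W = 480; half-weight = 240.
Sort by position and accumulate weight:
  mile 4 (R, w=55) → cum 55
  mile 19 (S, w=55) → cum 110
  mile 25 (Q, w=150) → cum 260  ≥ 240 → median here
  mile 27 (T, w=200) → cum 460
  mile 36 (P, w=20) → cum 480
Optimal location: mile 25.

x = 25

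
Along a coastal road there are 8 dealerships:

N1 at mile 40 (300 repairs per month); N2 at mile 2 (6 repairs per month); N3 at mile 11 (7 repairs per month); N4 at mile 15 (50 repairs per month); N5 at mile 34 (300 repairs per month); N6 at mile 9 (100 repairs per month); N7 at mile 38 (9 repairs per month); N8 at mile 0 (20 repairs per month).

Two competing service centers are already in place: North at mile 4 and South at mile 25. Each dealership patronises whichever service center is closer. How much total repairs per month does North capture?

133

The indifferent point is the midpoint (4+25)/2 = 14.5; dealerships left of it (closer to North at 4) go to North, those right go to South.
  N8 at 0 (w=20) → North
  N2 at 2 (w=6) → North
  N6 at 9 (w=100) → North
  N3 at 11 (w=7) → North
  N4 at 15 (w=50) → South
  N5 at 34 (w=300) → South
  N7 at 38 (w=9) → South
  N1 at 40 (w=300) → South
North captures 133; South captures 659.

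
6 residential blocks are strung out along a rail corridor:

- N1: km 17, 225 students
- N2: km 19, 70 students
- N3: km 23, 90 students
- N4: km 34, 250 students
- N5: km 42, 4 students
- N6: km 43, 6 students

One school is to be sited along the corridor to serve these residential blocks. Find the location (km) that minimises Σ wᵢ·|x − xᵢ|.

x = 23

For a sum of weighted absolute distances on a line, the optimum is the weighted median (not the mean). Total weight W = 645; half-weight = 322.5.
Sort by position and accumulate weight:
  km 17 (N1, w=225) → cum 225
  km 19 (N2, w=70) → cum 295
  km 23 (N3, w=90) → cum 385  ≥ 322.5 → median here
  km 34 (N4, w=250) → cum 635
  km 42 (N5, w=4) → cum 639
  km 43 (N6, w=6) → cum 645
Optimal location: km 23.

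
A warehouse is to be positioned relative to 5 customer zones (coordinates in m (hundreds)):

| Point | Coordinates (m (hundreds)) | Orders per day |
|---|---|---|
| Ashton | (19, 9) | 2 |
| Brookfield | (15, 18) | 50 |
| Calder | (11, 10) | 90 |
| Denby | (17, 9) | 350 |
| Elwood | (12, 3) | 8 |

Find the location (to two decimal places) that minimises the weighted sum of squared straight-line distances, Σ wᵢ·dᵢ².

(15.65, 9.98)

The minimiser of Σwᵢ‖p−pᵢ‖² is the weighted centroid p* = (Σwᵢpᵢ)/(Σwᵢ).
Σwᵢ = 500.
Σwᵢxᵢ = 2·19 + 50·15 + 90·11 + 350·17 + 8·12 = 7824.
Σwᵢyᵢ = 2·9 + 50·18 + 90·10 + 350·9 + 8·3 = 4992.
x* = 7824/500 = 15.65, y* = 4992/500 = 9.98.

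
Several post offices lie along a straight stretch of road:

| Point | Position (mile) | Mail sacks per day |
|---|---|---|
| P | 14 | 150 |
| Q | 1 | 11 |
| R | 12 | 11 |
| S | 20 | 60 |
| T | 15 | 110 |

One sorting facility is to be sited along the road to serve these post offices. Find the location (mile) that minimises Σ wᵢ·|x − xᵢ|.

For a sum of weighted absolute distances on a line, the optimum is the weighted median (not the mean). Total weight W = 342; half-weight = 171.
Sort by position and accumulate weight:
  mile 1 (Q, w=11) → cum 11
  mile 12 (R, w=11) → cum 22
  mile 14 (P, w=150) → cum 172  ≥ 171 → median here
  mile 15 (T, w=110) → cum 282
  mile 20 (S, w=60) → cum 342
Optimal location: mile 14.

x = 14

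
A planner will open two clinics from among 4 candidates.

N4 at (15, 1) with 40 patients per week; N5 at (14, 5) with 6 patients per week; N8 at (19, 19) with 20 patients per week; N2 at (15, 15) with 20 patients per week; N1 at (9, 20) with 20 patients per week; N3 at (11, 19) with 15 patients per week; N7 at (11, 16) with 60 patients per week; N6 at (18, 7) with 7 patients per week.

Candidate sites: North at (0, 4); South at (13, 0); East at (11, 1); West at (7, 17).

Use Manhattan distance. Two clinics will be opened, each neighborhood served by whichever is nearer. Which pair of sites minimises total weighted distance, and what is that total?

{South, West}, total 1210

Evaluate every pair (each demand assigned to the nearer of the two):
  {South, West}: total = 1210
  {East, West}: total = 1263
  {North, West}: total = 1927
  {South, East}: total = 2670
  {North, East}: total = 2763
  {North, South}: total = 2955
Best pair: {South, West} with total 1210.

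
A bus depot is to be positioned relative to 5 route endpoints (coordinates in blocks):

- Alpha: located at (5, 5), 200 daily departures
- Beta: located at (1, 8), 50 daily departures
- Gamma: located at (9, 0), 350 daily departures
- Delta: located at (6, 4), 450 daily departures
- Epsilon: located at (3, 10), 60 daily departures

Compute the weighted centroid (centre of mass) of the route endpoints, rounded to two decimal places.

(6.38, 3.42)

The minimiser of Σwᵢ‖p−pᵢ‖² is the weighted centroid p* = (Σwᵢpᵢ)/(Σwᵢ).
Σwᵢ = 1110.
Σwᵢxᵢ = 200·5 + 50·1 + 350·9 + 450·6 + 60·3 = 7080.
Σwᵢyᵢ = 200·5 + 50·8 + 350·0 + 450·4 + 60·10 = 3800.
x* = 7080/1110 = 6.38, y* = 3800/1110 = 3.42.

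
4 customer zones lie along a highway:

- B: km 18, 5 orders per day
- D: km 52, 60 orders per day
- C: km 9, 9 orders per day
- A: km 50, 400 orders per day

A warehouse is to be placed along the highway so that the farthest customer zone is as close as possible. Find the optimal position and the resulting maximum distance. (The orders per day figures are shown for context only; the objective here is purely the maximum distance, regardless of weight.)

location 30.5, max distance 21.5

The 1-center on a line is the midpoint of the two extreme points: leftmost at 9, rightmost at 52.
Optimal location = (9 + 52)/2 = 30.5; maximum distance = (52 − 9)/2 = 21.5.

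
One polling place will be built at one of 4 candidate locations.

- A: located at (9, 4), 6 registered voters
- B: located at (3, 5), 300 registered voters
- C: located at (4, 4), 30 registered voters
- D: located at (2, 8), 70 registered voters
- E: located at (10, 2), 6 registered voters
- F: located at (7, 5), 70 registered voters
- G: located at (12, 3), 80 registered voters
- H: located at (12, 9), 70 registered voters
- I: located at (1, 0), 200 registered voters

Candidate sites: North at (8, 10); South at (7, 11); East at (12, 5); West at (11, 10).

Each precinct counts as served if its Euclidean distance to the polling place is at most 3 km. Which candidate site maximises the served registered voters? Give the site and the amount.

Coverage radius r = 3 km; a point is covered iff (Δx)²+(Δy)² ≤ 3² = 9.
  North (8, 10): covers {none} → 0
  South (7, 11): covers {none} → 0
  East (12, 5): covers {G} → 80
  West (11, 10): covers {H} → 70
Maximum coverage at East: 80 registered voters.

East, covering 80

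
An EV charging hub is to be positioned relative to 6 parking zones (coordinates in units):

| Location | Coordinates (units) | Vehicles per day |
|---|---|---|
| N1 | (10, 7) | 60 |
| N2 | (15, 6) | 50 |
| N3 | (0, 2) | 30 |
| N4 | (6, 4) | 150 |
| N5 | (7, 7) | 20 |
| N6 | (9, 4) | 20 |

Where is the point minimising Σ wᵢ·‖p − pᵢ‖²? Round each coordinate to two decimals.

(7.79, 4.85)

The minimiser of Σwᵢ‖p−pᵢ‖² is the weighted centroid p* = (Σwᵢpᵢ)/(Σwᵢ).
Σwᵢ = 330.
Σwᵢxᵢ = 60·10 + 50·15 + 30·0 + 150·6 + 20·7 + 20·9 = 2570.
Σwᵢyᵢ = 60·7 + 50·6 + 30·2 + 150·4 + 20·7 + 20·4 = 1600.
x* = 2570/330 = 7.79, y* = 1600/330 = 4.85.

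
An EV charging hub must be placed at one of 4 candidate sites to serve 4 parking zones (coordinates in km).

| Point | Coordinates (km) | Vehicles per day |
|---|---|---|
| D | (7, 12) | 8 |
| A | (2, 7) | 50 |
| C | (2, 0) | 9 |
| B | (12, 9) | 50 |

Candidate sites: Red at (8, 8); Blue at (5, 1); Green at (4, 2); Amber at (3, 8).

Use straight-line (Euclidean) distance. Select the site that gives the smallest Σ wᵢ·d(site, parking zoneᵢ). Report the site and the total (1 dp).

Total weighted distance at each candidate:
  Red (8, 8): total = 633.3
  Blue (5, 1): total = 984.8
  Green (4, 2): total = 909.7
  Amber (3, 8): total = 641.3
Minimum is at Red with total 633.3 km.

Red, total 633.3 km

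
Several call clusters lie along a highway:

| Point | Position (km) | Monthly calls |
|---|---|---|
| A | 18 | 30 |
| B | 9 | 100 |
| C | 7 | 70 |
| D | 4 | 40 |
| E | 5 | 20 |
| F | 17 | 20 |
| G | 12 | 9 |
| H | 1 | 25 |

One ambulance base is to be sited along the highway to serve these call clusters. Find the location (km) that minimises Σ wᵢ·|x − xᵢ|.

x = 9

For a sum of weighted absolute distances on a line, the optimum is the weighted median (not the mean). Total weight W = 314; half-weight = 157.
Sort by position and accumulate weight:
  km 1 (H, w=25) → cum 25
  km 4 (D, w=40) → cum 65
  km 5 (E, w=20) → cum 85
  km 7 (C, w=70) → cum 155
  km 9 (B, w=100) → cum 255  ≥ 157 → median here
  km 12 (G, w=9) → cum 264
  km 17 (F, w=20) → cum 284
  km 18 (A, w=30) → cum 314
Optimal location: km 9.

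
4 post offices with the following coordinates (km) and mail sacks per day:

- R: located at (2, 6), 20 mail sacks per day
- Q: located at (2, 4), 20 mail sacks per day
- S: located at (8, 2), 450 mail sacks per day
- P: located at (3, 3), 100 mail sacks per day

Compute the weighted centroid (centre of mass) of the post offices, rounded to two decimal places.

The minimiser of Σwᵢ‖p−pᵢ‖² is the weighted centroid p* = (Σwᵢpᵢ)/(Σwᵢ).
Σwᵢ = 590.
Σwᵢxᵢ = 20·2 + 20·2 + 450·8 + 100·3 = 3980.
Σwᵢyᵢ = 20·6 + 20·4 + 450·2 + 100·3 = 1400.
x* = 3980/590 = 6.75, y* = 1400/590 = 2.37.

(6.75, 2.37)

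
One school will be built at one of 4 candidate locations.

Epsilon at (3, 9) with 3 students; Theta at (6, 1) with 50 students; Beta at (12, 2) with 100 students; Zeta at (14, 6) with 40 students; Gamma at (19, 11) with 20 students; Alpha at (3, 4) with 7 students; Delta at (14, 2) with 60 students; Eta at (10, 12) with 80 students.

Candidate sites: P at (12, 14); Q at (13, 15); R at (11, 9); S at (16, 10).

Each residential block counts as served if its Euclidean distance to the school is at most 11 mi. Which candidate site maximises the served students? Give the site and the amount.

Coverage radius r = 11 mi; a point is covered iff (Δx)²+(Δy)² ≤ 11² = 121.
  P (12, 14): covers {Epsilon, Zeta, Gamma, Eta} → 143
  Q (13, 15): covers {Zeta, Gamma, Eta} → 140
  R (11, 9): covers {Epsilon, Theta, Beta, Zeta, Gamma, Alpha, Delta, Eta} → 360
  S (16, 10): covers {Beta, Zeta, Gamma, Delta, Eta} → 300
Maximum coverage at R: 360 students.

R, covering 360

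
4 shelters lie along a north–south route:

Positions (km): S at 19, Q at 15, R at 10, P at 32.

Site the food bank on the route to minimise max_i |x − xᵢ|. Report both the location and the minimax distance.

location 21, max distance 11

The 1-center on a line is the midpoint of the two extreme points: leftmost at 10, rightmost at 32.
Optimal location = (10 + 32)/2 = 21; maximum distance = (32 − 10)/2 = 11.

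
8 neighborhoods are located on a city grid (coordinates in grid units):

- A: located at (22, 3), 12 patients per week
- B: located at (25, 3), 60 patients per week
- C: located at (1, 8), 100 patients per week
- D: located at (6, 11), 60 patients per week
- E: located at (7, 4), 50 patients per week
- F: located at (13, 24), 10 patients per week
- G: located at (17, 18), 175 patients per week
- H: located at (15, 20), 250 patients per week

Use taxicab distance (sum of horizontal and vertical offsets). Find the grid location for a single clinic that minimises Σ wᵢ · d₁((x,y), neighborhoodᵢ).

Manhattan distance separates: Σwᵢ(|x−xᵢ|+|y−yᵢ|) = Σwᵢ|x−xᵢ| + Σwᵢ|y−yᵢ|, so x and y are optimised independently as 1-D weighted medians.
Total weight W = 717; half = 358.5.
x-coordinate, sorted with cumulative weight:
  x=1 (C, w=100) cum 100
  x=6 (D, w=60) cum 160
  x=7 (E, w=50) cum 210
  x=13 (F, w=10) cum 220
  x=15 (H, w=250) cum 470  ← median
  x=17 (G, w=175) cum 645
  x=22 (A, w=12) cum 657
  x=25 (B, w=60) cum 717
⇒ x* = 15
y-coordinate, sorted with cumulative weight:
  y=3 (A, w=12) cum 12
  y=3 (B, w=60) cum 72
  y=4 (E, w=50) cum 122
  y=8 (C, w=100) cum 222
  y=11 (D, w=60) cum 282
  y=18 (G, w=175) cum 457  ← median
  y=20 (H, w=250) cum 707
  y=24 (F, w=10) cum 717
⇒ y* = 18

(15, 18)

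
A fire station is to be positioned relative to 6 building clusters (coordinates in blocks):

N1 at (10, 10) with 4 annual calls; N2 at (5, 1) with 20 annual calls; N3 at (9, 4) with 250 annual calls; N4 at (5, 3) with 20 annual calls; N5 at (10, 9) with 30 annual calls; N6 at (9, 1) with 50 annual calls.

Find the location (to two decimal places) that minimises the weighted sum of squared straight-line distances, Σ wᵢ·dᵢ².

The minimiser of Σwᵢ‖p−pᵢ‖² is the weighted centroid p* = (Σwᵢpᵢ)/(Σwᵢ).
Σwᵢ = 374.
Σwᵢxᵢ = 4·10 + 20·5 + 250·9 + 20·5 + 30·10 + 50·9 = 3240.
Σwᵢyᵢ = 4·10 + 20·1 + 250·4 + 20·3 + 30·9 + 50·1 = 1440.
x* = 3240/374 = 8.66, y* = 1440/374 = 3.85.

(8.66, 3.85)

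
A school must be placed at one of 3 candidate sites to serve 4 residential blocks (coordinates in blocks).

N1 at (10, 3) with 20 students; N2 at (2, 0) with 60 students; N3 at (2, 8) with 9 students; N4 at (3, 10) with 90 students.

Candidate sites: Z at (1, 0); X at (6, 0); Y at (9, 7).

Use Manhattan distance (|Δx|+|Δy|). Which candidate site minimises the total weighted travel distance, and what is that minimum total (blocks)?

Z, total 1461 blocks

Total weighted distance at each candidate:
  Z (1, 0): total = 1461
  X (6, 0): total = 1658
  Y (9, 7): total = 1822
Minimum is at Z with total 1461 blocks.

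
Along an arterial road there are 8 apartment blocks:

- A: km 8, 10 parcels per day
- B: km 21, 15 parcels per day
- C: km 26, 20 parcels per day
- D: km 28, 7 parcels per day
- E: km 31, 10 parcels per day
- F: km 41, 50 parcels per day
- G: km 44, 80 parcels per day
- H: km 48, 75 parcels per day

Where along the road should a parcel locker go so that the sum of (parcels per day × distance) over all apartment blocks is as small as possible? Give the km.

x = 44

For a sum of weighted absolute distances on a line, the optimum is the weighted median (not the mean). Total weight W = 267; half-weight = 133.5.
Sort by position and accumulate weight:
  km 8 (A, w=10) → cum 10
  km 21 (B, w=15) → cum 25
  km 26 (C, w=20) → cum 45
  km 28 (D, w=7) → cum 52
  km 31 (E, w=10) → cum 62
  km 41 (F, w=50) → cum 112
  km 44 (G, w=80) → cum 192  ≥ 133.5 → median here
  km 48 (H, w=75) → cum 267
Optimal location: km 44.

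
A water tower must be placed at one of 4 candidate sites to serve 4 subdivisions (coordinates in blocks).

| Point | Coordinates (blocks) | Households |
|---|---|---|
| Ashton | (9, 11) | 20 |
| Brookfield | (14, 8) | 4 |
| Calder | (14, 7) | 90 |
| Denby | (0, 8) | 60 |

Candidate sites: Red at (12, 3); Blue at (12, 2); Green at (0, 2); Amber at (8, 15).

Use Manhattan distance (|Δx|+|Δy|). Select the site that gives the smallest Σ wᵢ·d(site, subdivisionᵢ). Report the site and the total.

Red, total 1808 blocks

Total weighted distance at each candidate:
  Red (12, 3): total = 1808
  Blue (12, 2): total = 1982
  Green (0, 2): total = 2510
  Amber (8, 15): total = 2312
Minimum is at Red with total 1808 blocks.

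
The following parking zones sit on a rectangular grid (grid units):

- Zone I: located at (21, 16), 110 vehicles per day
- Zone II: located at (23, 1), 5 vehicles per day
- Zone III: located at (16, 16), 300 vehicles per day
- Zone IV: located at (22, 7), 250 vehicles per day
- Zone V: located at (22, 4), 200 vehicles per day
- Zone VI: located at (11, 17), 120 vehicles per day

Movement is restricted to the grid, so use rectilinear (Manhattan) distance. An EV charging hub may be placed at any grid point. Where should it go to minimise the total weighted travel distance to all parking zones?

Manhattan distance separates: Σwᵢ(|x−xᵢ|+|y−yᵢ|) = Σwᵢ|x−xᵢ| + Σwᵢ|y−yᵢ|, so x and y are optimised independently as 1-D weighted medians.
Total weight W = 985; half = 492.5.
x-coordinate, sorted with cumulative weight:
  x=11 (Zone VI, w=120) cum 120
  x=16 (Zone III, w=300) cum 420
  x=21 (Zone I, w=110) cum 530  ← median
  x=22 (Zone IV, w=250) cum 780
  x=22 (Zone V, w=200) cum 980
  x=23 (Zone II, w=5) cum 985
⇒ x* = 21
y-coordinate, sorted with cumulative weight:
  y=1 (Zone II, w=5) cum 5
  y=4 (Zone V, w=200) cum 205
  y=7 (Zone IV, w=250) cum 455
  y=16 (Zone I, w=110) cum 565  ← median
  y=16 (Zone III, w=300) cum 865
  y=17 (Zone VI, w=120) cum 985
⇒ y* = 16

(21, 16)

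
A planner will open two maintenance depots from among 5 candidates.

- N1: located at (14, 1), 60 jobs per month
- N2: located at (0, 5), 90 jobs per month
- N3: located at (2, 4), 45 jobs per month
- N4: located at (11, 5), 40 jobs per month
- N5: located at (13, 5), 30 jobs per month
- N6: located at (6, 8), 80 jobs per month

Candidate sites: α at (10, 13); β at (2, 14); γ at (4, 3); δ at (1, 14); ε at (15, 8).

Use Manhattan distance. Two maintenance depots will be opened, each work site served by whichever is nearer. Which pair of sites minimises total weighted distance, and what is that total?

{γ, ε}, total 2145

Evaluate every pair (each demand assigned to the nearer of the two):
  {γ, ε}: total = 2145
  {α, γ}: total = 2645
  {β, γ}: total = 2645
  {γ, δ}: total = 2645
  {δ, ε}: total = 3025
  {β, ε}: total = 3070
  {α, δ}: total = 3765
  {α, β}: total = 3810
  {α, ε}: total = 4015
  {β, δ}: total = 4970
Best pair: {γ, ε} with total 2145.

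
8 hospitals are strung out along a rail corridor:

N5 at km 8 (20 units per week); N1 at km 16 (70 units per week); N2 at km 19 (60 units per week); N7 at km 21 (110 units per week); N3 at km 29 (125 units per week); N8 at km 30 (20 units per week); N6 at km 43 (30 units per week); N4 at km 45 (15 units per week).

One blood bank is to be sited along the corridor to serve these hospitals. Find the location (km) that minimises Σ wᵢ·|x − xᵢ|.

For a sum of weighted absolute distances on a line, the optimum is the weighted median (not the mean). Total weight W = 450; half-weight = 225.
Sort by position and accumulate weight:
  km 8 (N5, w=20) → cum 20
  km 16 (N1, w=70) → cum 90
  km 19 (N2, w=60) → cum 150
  km 21 (N7, w=110) → cum 260  ≥ 225 → median here
  km 29 (N3, w=125) → cum 385
  km 30 (N8, w=20) → cum 405
  km 43 (N6, w=30) → cum 435
  km 45 (N4, w=15) → cum 450
Optimal location: km 21.

x = 21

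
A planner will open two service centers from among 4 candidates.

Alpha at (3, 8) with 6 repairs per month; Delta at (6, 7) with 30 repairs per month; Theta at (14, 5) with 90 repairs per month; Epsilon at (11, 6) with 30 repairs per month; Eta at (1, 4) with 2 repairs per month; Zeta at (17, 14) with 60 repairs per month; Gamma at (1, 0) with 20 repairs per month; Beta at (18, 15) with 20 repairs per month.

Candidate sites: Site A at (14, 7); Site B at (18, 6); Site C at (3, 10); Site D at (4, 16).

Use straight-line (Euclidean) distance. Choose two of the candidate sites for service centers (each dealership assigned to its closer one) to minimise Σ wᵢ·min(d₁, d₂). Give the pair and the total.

{Site A, Site C}, total 1266.6

Evaluate every pair (each demand assigned to the nearer of the two):
  {Site A, Site C}: total = 1266.6
  {Site A, Site D}: total = 1519.1
  {Site A, Site B}: total = 1539.0
  {Site B, Site C}: total = 1600.7
  {Site B, Site D}: total = 1920.1
  {Site C, Site D}: total = 2781.6
Best pair: {Site A, Site C} with total 1266.6.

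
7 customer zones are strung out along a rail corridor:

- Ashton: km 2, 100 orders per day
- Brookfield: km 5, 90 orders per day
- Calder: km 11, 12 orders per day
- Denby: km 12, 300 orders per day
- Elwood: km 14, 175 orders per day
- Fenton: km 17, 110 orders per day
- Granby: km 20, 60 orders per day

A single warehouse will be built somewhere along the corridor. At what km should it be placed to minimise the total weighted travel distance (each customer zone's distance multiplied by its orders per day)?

For a sum of weighted absolute distances on a line, the optimum is the weighted median (not the mean). Total weight W = 847; half-weight = 423.5.
Sort by position and accumulate weight:
  km 2 (Ashton, w=100) → cum 100
  km 5 (Brookfield, w=90) → cum 190
  km 11 (Calder, w=12) → cum 202
  km 12 (Denby, w=300) → cum 502  ≥ 423.5 → median here
  km 14 (Elwood, w=175) → cum 677
  km 17 (Fenton, w=110) → cum 787
  km 20 (Granby, w=60) → cum 847
Optimal location: km 12.

x = 12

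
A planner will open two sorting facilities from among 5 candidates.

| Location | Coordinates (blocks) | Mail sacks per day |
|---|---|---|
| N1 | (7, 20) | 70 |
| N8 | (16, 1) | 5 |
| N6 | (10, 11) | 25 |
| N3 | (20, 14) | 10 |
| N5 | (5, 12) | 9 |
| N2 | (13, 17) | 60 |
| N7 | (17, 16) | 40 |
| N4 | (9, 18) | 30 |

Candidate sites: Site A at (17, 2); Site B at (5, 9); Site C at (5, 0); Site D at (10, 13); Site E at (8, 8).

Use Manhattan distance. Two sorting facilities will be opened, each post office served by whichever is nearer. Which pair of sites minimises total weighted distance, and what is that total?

Evaluate every pair (each demand assigned to the nearer of the two):
  {Site A, Site D}: total = 1924
  {Site C, Site D}: total = 1974
  {Site B, Site D}: total = 1977
  {Site D, Site E}: total = 1989
  {Site A, Site E}: total = 2988
  {Site B, Site E}: total = 3167
  {Site A, Site B}: total = 3182
  {Site C, Site E}: total = 3188
  {Site B, Site C}: total = 3482
  {Site A, Site C}: total = 4568
Best pair: {Site A, Site D} with total 1924.

{Site A, Site D}, total 1924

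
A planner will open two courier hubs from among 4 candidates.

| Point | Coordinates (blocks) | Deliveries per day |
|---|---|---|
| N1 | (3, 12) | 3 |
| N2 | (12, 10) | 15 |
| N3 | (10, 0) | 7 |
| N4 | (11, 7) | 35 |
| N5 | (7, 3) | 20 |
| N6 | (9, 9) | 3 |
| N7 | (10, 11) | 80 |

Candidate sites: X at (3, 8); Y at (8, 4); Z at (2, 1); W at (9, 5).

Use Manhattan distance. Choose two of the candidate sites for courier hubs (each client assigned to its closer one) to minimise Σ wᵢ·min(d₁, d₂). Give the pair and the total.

{Y, W}, total 953

Evaluate every pair (each demand assigned to the nearer of the two):
  {Y, W}: total = 953
  {X, W}: total = 966
  {Z, W}: total = 990
  {X, Y}: total = 1192
  {Y, Z}: total = 1216
  {X, Z}: total = 1516
Best pair: {Y, W} with total 953.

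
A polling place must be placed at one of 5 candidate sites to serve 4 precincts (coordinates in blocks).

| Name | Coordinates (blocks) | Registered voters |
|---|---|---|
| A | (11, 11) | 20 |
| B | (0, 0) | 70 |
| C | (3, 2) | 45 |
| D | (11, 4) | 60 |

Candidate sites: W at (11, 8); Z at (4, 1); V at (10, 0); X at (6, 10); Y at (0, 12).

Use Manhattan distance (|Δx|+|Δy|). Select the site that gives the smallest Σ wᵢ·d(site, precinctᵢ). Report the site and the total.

Z, total 1380 blocks

Total weighted distance at each candidate:
  W (11, 8): total = 2260
  Z (4, 1): total = 1380
  V (10, 0): total = 1645
  X (6, 10): total = 2395
  Y (0, 12): total = 2805
Minimum is at Z with total 1380 blocks.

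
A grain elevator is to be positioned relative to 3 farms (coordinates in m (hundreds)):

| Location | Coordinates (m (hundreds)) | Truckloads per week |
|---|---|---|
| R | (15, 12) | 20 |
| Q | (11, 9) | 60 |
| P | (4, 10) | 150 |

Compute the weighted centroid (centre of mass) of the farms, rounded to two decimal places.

(6.78, 9.91)

The minimiser of Σwᵢ‖p−pᵢ‖² is the weighted centroid p* = (Σwᵢpᵢ)/(Σwᵢ).
Σwᵢ = 230.
Σwᵢxᵢ = 20·15 + 60·11 + 150·4 = 1560.
Σwᵢyᵢ = 20·12 + 60·9 + 150·10 = 2280.
x* = 1560/230 = 6.78, y* = 2280/230 = 9.91.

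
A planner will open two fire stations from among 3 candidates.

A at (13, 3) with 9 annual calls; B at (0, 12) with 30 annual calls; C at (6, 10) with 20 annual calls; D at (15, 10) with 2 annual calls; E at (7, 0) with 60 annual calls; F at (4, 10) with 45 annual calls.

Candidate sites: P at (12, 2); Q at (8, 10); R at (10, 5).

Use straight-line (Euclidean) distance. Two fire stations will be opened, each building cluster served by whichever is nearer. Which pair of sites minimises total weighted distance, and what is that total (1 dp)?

{P, Q}, total 817.2

Evaluate every pair (each demand assigned to the nearer of the two):
  {P, Q}: total = 817.2
  {Q, R}: total = 863.7
  {P, R}: total = 1195.7
Best pair: {P, Q} with total 817.2.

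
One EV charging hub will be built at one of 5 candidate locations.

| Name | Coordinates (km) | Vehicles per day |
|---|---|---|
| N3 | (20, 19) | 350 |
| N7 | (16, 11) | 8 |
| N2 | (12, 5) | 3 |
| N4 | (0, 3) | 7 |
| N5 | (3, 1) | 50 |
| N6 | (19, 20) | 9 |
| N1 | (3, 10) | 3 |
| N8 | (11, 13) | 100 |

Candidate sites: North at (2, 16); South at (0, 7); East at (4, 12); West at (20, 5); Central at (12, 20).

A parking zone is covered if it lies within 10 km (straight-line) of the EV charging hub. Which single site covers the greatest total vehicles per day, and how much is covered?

Coverage radius r = 10 km; a point is covered iff (Δx)²+(Δy)² ≤ 10² = 100.
  North (2, 16): covers {N1, N8} → 103
  South (0, 7): covers {N4, N5, N1} → 60
  East (4, 12): covers {N4, N1, N8} → 110
  West (20, 5): covers {N7, N2} → 11
  Central (12, 20): covers {N3, N7, N6, N8} → 467
Maximum coverage at Central: 467 vehicles per day.

Central, covering 467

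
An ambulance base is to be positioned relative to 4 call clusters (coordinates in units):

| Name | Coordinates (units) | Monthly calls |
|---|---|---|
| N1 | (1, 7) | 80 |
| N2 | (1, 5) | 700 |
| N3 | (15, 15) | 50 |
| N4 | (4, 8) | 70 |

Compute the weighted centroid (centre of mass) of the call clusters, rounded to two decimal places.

(2.01, 5.97)

The minimiser of Σwᵢ‖p−pᵢ‖² is the weighted centroid p* = (Σwᵢpᵢ)/(Σwᵢ).
Σwᵢ = 900.
Σwᵢxᵢ = 80·1 + 700·1 + 50·15 + 70·4 = 1810.
Σwᵢyᵢ = 80·7 + 700·5 + 50·15 + 70·8 = 5370.
x* = 1810/900 = 2.01, y* = 5370/900 = 5.97.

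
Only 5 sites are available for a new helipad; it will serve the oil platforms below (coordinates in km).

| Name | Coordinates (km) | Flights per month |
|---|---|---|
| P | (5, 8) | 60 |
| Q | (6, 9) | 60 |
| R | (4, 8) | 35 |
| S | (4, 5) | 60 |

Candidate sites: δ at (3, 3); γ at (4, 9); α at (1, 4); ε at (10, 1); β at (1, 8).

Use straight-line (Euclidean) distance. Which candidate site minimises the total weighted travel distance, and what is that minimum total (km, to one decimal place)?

γ, total 479.9 km

Total weighted distance at each candidate:
  δ (3, 3): total = 1038.2
  γ (4, 9): total = 479.9
  α (1, 4): total = 1128.4
  ε (10, 1): total = 1808.1
  β (1, 8): total = 905.5
Minimum is at γ with total 479.9 km.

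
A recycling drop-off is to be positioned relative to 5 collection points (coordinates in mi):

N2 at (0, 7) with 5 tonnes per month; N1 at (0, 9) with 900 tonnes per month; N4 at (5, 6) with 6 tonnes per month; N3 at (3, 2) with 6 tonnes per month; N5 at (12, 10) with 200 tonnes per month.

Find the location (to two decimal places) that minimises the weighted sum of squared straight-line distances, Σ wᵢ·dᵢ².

(2.19, 9.12)

The minimiser of Σwᵢ‖p−pᵢ‖² is the weighted centroid p* = (Σwᵢpᵢ)/(Σwᵢ).
Σwᵢ = 1117.
Σwᵢxᵢ = 5·0 + 900·0 + 6·5 + 6·3 + 200·12 = 2448.
Σwᵢyᵢ = 5·7 + 900·9 + 6·6 + 6·2 + 200·10 = 10183.
x* = 2448/1117 = 2.19, y* = 10183/1117 = 9.12.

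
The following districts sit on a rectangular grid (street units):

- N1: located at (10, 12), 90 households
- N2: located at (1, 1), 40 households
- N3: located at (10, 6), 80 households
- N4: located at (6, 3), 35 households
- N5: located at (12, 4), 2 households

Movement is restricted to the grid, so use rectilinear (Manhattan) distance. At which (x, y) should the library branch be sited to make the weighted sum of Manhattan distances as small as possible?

(10, 6)

Manhattan distance separates: Σwᵢ(|x−xᵢ|+|y−yᵢ|) = Σwᵢ|x−xᵢ| + Σwᵢ|y−yᵢ|, so x and y are optimised independently as 1-D weighted medians.
Total weight W = 247; half = 123.5.
x-coordinate, sorted with cumulative weight:
  x=1 (N2, w=40) cum 40
  x=6 (N4, w=35) cum 75
  x=10 (N1, w=90) cum 165  ← median
  x=10 (N3, w=80) cum 245
  x=12 (N5, w=2) cum 247
⇒ x* = 10
y-coordinate, sorted with cumulative weight:
  y=1 (N2, w=40) cum 40
  y=3 (N4, w=35) cum 75
  y=4 (N5, w=2) cum 77
  y=6 (N3, w=80) cum 157  ← median
  y=12 (N1, w=90) cum 247
⇒ y* = 6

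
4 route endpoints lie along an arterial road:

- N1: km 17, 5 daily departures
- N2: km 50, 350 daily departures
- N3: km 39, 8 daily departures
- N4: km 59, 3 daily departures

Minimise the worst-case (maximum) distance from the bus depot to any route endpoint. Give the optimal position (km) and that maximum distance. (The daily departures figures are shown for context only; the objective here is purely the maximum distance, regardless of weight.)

location 38, max distance 21

The 1-center on a line is the midpoint of the two extreme points: leftmost at 17, rightmost at 59.
Optimal location = (17 + 59)/2 = 38; maximum distance = (59 − 17)/2 = 21.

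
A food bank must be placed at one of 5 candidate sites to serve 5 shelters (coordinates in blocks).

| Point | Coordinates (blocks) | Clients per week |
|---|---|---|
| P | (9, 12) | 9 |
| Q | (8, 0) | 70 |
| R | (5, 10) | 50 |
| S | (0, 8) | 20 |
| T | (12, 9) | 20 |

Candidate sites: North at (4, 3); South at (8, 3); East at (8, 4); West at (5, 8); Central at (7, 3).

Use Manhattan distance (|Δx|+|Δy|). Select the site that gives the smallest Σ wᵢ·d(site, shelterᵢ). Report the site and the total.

Total weighted distance at each candidate:
  North (4, 3): total = 1476
  South (8, 3): total = 1260
  East (8, 4): total = 1231
  West (5, 8): total = 1202
  Central (7, 3): total = 1289
Minimum is at West with total 1202 blocks.

West, total 1202 blocks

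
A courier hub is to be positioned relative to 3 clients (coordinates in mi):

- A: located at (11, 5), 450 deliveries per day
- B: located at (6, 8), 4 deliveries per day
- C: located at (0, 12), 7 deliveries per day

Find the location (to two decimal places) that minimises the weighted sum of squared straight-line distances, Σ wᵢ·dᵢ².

The minimiser of Σwᵢ‖p−pᵢ‖² is the weighted centroid p* = (Σwᵢpᵢ)/(Σwᵢ).
Σwᵢ = 461.
Σwᵢxᵢ = 450·11 + 4·6 + 7·0 = 4974.
Σwᵢyᵢ = 450·5 + 4·8 + 7·12 = 2366.
x* = 4974/461 = 10.79, y* = 2366/461 = 5.13.

(10.79, 5.13)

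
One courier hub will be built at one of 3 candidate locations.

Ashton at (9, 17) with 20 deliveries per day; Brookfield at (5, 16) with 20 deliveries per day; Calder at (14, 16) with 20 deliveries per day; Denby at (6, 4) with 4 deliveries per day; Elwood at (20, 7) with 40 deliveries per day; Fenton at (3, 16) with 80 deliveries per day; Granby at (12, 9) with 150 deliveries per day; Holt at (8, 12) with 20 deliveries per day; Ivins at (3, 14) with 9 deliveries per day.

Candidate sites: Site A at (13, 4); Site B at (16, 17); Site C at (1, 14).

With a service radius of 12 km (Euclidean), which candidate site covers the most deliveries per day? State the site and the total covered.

Site B, covering 270

Coverage radius r = 12 km; a point is covered iff (Δx)²+(Δy)² ≤ 12² = 144.
  Site A (13, 4): covers {Denby, Elwood, Granby, Holt} → 214
  Site B (16, 17): covers {Ashton, Brookfield, Calder, Elwood, Granby, Holt} → 270
  Site C (1, 14): covers {Ashton, Brookfield, Denby, Fenton, Holt, Ivins} → 153
Maximum coverage at Site B: 270 deliveries per day.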